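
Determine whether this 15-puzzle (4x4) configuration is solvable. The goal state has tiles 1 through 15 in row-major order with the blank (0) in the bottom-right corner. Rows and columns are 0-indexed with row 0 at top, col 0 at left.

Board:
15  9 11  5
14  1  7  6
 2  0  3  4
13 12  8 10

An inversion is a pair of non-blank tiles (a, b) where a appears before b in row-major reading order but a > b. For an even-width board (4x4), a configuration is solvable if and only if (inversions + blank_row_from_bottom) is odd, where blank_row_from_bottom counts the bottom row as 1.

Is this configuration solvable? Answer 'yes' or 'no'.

Answer: yes

Derivation:
Inversions: 57
Blank is in row 2 (0-indexed from top), which is row 2 counting from the bottom (bottom = 1).
57 + 2 = 59, which is odd, so the puzzle is solvable.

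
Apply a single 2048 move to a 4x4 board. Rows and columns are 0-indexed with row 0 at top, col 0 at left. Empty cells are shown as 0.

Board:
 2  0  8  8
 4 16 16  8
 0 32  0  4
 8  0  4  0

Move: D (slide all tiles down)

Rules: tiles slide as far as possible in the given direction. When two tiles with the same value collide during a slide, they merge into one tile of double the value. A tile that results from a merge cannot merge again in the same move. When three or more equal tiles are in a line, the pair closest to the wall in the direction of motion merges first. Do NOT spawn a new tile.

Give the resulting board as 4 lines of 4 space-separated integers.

Slide down:
col 0: [2, 4, 0, 8] -> [0, 2, 4, 8]
col 1: [0, 16, 32, 0] -> [0, 0, 16, 32]
col 2: [8, 16, 0, 4] -> [0, 8, 16, 4]
col 3: [8, 8, 4, 0] -> [0, 0, 16, 4]

Answer:  0  0  0  0
 2  0  8  0
 4 16 16 16
 8 32  4  4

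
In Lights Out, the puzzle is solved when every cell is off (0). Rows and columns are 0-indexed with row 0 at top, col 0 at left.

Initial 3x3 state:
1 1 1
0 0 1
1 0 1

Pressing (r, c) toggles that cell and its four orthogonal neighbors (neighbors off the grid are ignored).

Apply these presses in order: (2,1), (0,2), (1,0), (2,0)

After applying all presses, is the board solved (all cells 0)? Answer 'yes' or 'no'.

Answer: yes

Derivation:
After press 1 at (2,1):
1 1 1
0 1 1
0 1 0

After press 2 at (0,2):
1 0 0
0 1 0
0 1 0

After press 3 at (1,0):
0 0 0
1 0 0
1 1 0

After press 4 at (2,0):
0 0 0
0 0 0
0 0 0

Lights still on: 0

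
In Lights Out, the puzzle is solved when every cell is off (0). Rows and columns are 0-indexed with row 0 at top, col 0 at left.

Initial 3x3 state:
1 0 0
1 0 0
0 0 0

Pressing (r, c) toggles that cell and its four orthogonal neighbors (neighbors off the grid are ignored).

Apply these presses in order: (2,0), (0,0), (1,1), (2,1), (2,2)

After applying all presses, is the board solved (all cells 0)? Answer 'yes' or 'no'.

After press 1 at (2,0):
1 0 0
0 0 0
1 1 0

After press 2 at (0,0):
0 1 0
1 0 0
1 1 0

After press 3 at (1,1):
0 0 0
0 1 1
1 0 0

After press 4 at (2,1):
0 0 0
0 0 1
0 1 1

After press 5 at (2,2):
0 0 0
0 0 0
0 0 0

Lights still on: 0

Answer: yes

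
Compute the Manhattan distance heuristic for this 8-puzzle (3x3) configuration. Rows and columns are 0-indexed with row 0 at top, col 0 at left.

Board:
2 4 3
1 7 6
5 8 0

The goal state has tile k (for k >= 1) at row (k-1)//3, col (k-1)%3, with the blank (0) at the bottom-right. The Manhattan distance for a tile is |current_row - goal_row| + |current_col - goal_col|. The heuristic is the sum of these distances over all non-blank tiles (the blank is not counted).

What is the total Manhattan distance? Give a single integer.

Answer: 8

Derivation:
Tile 2: at (0,0), goal (0,1), distance |0-0|+|0-1| = 1
Tile 4: at (0,1), goal (1,0), distance |0-1|+|1-0| = 2
Tile 3: at (0,2), goal (0,2), distance |0-0|+|2-2| = 0
Tile 1: at (1,0), goal (0,0), distance |1-0|+|0-0| = 1
Tile 7: at (1,1), goal (2,0), distance |1-2|+|1-0| = 2
Tile 6: at (1,2), goal (1,2), distance |1-1|+|2-2| = 0
Tile 5: at (2,0), goal (1,1), distance |2-1|+|0-1| = 2
Tile 8: at (2,1), goal (2,1), distance |2-2|+|1-1| = 0
Sum: 1 + 2 + 0 + 1 + 2 + 0 + 2 + 0 = 8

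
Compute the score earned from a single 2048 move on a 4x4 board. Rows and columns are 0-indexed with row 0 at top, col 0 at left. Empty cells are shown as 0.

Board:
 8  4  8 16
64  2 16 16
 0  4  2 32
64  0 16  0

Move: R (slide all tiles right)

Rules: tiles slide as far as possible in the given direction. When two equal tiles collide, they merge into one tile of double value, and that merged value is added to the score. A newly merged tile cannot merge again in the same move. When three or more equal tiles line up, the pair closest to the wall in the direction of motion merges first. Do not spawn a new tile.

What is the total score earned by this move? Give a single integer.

Answer: 32

Derivation:
Slide right:
row 0: [8, 4, 8, 16] -> [8, 4, 8, 16]  score +0 (running 0)
row 1: [64, 2, 16, 16] -> [0, 64, 2, 32]  score +32 (running 32)
row 2: [0, 4, 2, 32] -> [0, 4, 2, 32]  score +0 (running 32)
row 3: [64, 0, 16, 0] -> [0, 0, 64, 16]  score +0 (running 32)
Board after move:
 8  4  8 16
 0 64  2 32
 0  4  2 32
 0  0 64 16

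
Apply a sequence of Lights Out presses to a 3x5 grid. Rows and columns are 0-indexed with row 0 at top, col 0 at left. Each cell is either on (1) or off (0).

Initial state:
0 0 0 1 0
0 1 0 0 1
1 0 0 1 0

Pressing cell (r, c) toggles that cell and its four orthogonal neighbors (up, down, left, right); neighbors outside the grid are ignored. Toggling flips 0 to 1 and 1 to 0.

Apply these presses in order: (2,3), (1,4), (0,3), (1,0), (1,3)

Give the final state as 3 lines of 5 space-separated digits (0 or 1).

Answer: 1 0 1 1 0
1 0 1 0 1
0 0 1 1 0

Derivation:
After press 1 at (2,3):
0 0 0 1 0
0 1 0 1 1
1 0 1 0 1

After press 2 at (1,4):
0 0 0 1 1
0 1 0 0 0
1 0 1 0 0

After press 3 at (0,3):
0 0 1 0 0
0 1 0 1 0
1 0 1 0 0

After press 4 at (1,0):
1 0 1 0 0
1 0 0 1 0
0 0 1 0 0

After press 5 at (1,3):
1 0 1 1 0
1 0 1 0 1
0 0 1 1 0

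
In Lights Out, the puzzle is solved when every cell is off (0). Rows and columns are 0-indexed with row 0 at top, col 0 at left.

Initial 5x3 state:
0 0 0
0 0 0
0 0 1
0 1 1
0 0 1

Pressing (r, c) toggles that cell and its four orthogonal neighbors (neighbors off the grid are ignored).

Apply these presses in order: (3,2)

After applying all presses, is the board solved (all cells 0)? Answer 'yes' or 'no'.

Answer: yes

Derivation:
After press 1 at (3,2):
0 0 0
0 0 0
0 0 0
0 0 0
0 0 0

Lights still on: 0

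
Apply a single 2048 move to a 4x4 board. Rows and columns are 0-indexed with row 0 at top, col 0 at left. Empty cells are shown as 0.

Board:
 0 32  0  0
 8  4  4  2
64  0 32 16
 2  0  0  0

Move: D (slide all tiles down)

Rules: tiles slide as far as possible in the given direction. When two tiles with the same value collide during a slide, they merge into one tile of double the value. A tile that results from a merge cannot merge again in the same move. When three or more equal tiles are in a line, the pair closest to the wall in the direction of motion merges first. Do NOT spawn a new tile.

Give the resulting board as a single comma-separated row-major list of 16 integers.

Slide down:
col 0: [0, 8, 64, 2] -> [0, 8, 64, 2]
col 1: [32, 4, 0, 0] -> [0, 0, 32, 4]
col 2: [0, 4, 32, 0] -> [0, 0, 4, 32]
col 3: [0, 2, 16, 0] -> [0, 0, 2, 16]

Answer: 0, 0, 0, 0, 8, 0, 0, 0, 64, 32, 4, 2, 2, 4, 32, 16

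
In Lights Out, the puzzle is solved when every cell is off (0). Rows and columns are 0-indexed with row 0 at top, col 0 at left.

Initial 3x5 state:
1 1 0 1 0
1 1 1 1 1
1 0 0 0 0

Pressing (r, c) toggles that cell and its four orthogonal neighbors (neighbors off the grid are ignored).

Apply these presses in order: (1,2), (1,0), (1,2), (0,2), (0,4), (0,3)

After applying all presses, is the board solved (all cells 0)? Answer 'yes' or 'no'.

After press 1 at (1,2):
1 1 1 1 0
1 0 0 0 1
1 0 1 0 0

After press 2 at (1,0):
0 1 1 1 0
0 1 0 0 1
0 0 1 0 0

After press 3 at (1,2):
0 1 0 1 0
0 0 1 1 1
0 0 0 0 0

After press 4 at (0,2):
0 0 1 0 0
0 0 0 1 1
0 0 0 0 0

After press 5 at (0,4):
0 0 1 1 1
0 0 0 1 0
0 0 0 0 0

After press 6 at (0,3):
0 0 0 0 0
0 0 0 0 0
0 0 0 0 0

Lights still on: 0

Answer: yes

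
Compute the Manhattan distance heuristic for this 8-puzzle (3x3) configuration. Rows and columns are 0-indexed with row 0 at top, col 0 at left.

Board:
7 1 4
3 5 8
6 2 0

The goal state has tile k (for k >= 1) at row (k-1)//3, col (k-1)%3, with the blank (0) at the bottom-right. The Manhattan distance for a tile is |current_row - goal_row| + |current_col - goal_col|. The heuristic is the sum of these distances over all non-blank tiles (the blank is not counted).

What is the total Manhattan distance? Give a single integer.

Answer: 16

Derivation:
Tile 7: (0,0)->(2,0) = 2
Tile 1: (0,1)->(0,0) = 1
Tile 4: (0,2)->(1,0) = 3
Tile 3: (1,0)->(0,2) = 3
Tile 5: (1,1)->(1,1) = 0
Tile 8: (1,2)->(2,1) = 2
Tile 6: (2,0)->(1,2) = 3
Tile 2: (2,1)->(0,1) = 2
Sum: 2 + 1 + 3 + 3 + 0 + 2 + 3 + 2 = 16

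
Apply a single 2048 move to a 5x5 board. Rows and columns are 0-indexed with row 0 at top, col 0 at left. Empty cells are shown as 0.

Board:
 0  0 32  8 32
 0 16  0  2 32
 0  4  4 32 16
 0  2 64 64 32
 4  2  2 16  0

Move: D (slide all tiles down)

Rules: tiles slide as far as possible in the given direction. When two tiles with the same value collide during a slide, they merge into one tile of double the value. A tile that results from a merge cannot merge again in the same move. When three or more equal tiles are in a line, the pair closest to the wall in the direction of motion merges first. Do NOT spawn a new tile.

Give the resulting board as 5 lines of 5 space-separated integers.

Answer:  0  0  0  8  0
 0  0 32  2  0
 0 16  4 32 64
 0  4 64 64 16
 4  4  2 16 32

Derivation:
Slide down:
col 0: [0, 0, 0, 0, 4] -> [0, 0, 0, 0, 4]
col 1: [0, 16, 4, 2, 2] -> [0, 0, 16, 4, 4]
col 2: [32, 0, 4, 64, 2] -> [0, 32, 4, 64, 2]
col 3: [8, 2, 32, 64, 16] -> [8, 2, 32, 64, 16]
col 4: [32, 32, 16, 32, 0] -> [0, 0, 64, 16, 32]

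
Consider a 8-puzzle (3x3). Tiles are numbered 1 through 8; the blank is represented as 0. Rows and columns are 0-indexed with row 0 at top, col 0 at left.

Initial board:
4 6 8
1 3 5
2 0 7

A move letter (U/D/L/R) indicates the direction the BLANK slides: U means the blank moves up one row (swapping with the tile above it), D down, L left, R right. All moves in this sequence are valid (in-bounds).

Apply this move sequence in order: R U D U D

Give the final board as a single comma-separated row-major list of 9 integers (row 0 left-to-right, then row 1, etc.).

Answer: 4, 6, 8, 1, 3, 5, 2, 7, 0

Derivation:
After move 1 (R):
4 6 8
1 3 5
2 7 0

After move 2 (U):
4 6 8
1 3 0
2 7 5

After move 3 (D):
4 6 8
1 3 5
2 7 0

After move 4 (U):
4 6 8
1 3 0
2 7 5

After move 5 (D):
4 6 8
1 3 5
2 7 0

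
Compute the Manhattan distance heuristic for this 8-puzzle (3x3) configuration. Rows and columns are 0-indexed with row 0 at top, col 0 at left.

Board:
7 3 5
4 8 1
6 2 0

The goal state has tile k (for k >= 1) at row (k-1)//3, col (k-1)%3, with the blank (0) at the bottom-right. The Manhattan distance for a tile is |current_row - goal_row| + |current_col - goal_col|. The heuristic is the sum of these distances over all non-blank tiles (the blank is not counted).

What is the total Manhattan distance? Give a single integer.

Answer: 14

Derivation:
Tile 7: (0,0)->(2,0) = 2
Tile 3: (0,1)->(0,2) = 1
Tile 5: (0,2)->(1,1) = 2
Tile 4: (1,0)->(1,0) = 0
Tile 8: (1,1)->(2,1) = 1
Tile 1: (1,2)->(0,0) = 3
Tile 6: (2,0)->(1,2) = 3
Tile 2: (2,1)->(0,1) = 2
Sum: 2 + 1 + 2 + 0 + 1 + 3 + 3 + 2 = 14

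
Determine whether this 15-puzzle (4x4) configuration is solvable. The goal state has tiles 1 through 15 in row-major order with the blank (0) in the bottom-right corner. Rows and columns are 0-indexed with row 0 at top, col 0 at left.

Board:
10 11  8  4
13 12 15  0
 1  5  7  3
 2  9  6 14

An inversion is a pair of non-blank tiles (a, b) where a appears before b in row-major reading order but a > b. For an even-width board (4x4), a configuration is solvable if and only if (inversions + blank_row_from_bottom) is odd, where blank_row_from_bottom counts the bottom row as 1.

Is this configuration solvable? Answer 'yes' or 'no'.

Inversions: 58
Blank is in row 1 (0-indexed from top), which is row 3 counting from the bottom (bottom = 1).
58 + 3 = 61, which is odd, so the puzzle is solvable.

Answer: yes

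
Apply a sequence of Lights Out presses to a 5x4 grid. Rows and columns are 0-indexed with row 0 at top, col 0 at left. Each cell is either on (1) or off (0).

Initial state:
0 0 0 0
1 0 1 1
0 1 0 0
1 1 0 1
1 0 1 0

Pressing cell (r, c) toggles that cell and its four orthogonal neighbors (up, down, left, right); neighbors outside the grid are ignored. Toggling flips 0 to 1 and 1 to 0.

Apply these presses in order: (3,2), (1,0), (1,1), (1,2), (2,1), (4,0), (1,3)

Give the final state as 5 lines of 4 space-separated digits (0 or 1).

After press 1 at (3,2):
0 0 0 0
1 0 1 1
0 1 1 0
1 0 1 0
1 0 0 0

After press 2 at (1,0):
1 0 0 0
0 1 1 1
1 1 1 0
1 0 1 0
1 0 0 0

After press 3 at (1,1):
1 1 0 0
1 0 0 1
1 0 1 0
1 0 1 0
1 0 0 0

After press 4 at (1,2):
1 1 1 0
1 1 1 0
1 0 0 0
1 0 1 0
1 0 0 0

After press 5 at (2,1):
1 1 1 0
1 0 1 0
0 1 1 0
1 1 1 0
1 0 0 0

After press 6 at (4,0):
1 1 1 0
1 0 1 0
0 1 1 0
0 1 1 0
0 1 0 0

After press 7 at (1,3):
1 1 1 1
1 0 0 1
0 1 1 1
0 1 1 0
0 1 0 0

Answer: 1 1 1 1
1 0 0 1
0 1 1 1
0 1 1 0
0 1 0 0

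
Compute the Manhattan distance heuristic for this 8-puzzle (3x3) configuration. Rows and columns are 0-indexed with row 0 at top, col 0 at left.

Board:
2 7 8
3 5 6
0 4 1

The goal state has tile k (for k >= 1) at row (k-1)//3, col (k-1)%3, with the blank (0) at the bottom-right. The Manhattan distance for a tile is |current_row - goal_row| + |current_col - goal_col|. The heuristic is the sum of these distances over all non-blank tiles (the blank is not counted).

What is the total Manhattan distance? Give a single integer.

Answer: 16

Derivation:
Tile 2: at (0,0), goal (0,1), distance |0-0|+|0-1| = 1
Tile 7: at (0,1), goal (2,0), distance |0-2|+|1-0| = 3
Tile 8: at (0,2), goal (2,1), distance |0-2|+|2-1| = 3
Tile 3: at (1,0), goal (0,2), distance |1-0|+|0-2| = 3
Tile 5: at (1,1), goal (1,1), distance |1-1|+|1-1| = 0
Tile 6: at (1,2), goal (1,2), distance |1-1|+|2-2| = 0
Tile 4: at (2,1), goal (1,0), distance |2-1|+|1-0| = 2
Tile 1: at (2,2), goal (0,0), distance |2-0|+|2-0| = 4
Sum: 1 + 3 + 3 + 3 + 0 + 0 + 2 + 4 = 16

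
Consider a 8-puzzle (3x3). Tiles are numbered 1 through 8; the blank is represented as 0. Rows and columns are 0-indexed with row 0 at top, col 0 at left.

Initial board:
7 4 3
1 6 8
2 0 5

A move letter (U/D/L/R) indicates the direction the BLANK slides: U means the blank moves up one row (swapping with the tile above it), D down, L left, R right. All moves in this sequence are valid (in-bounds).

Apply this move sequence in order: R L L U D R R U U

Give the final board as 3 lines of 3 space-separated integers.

After move 1 (R):
7 4 3
1 6 8
2 5 0

After move 2 (L):
7 4 3
1 6 8
2 0 5

After move 3 (L):
7 4 3
1 6 8
0 2 5

After move 4 (U):
7 4 3
0 6 8
1 2 5

After move 5 (D):
7 4 3
1 6 8
0 2 5

After move 6 (R):
7 4 3
1 6 8
2 0 5

After move 7 (R):
7 4 3
1 6 8
2 5 0

After move 8 (U):
7 4 3
1 6 0
2 5 8

After move 9 (U):
7 4 0
1 6 3
2 5 8

Answer: 7 4 0
1 6 3
2 5 8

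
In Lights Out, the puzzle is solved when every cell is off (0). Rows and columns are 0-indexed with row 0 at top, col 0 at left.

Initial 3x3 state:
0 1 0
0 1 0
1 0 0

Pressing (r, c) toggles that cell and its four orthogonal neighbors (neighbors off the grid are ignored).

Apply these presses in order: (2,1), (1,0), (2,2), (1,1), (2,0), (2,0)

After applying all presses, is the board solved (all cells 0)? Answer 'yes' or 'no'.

After press 1 at (2,1):
0 1 0
0 0 0
0 1 1

After press 2 at (1,0):
1 1 0
1 1 0
1 1 1

After press 3 at (2,2):
1 1 0
1 1 1
1 0 0

After press 4 at (1,1):
1 0 0
0 0 0
1 1 0

After press 5 at (2,0):
1 0 0
1 0 0
0 0 0

After press 6 at (2,0):
1 0 0
0 0 0
1 1 0

Lights still on: 3

Answer: no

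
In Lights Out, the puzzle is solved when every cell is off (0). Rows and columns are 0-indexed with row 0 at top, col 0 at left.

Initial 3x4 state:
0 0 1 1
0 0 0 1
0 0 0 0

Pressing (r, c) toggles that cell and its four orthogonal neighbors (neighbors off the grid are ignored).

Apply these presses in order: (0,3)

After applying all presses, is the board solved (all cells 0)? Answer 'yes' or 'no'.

After press 1 at (0,3):
0 0 0 0
0 0 0 0
0 0 0 0

Lights still on: 0

Answer: yes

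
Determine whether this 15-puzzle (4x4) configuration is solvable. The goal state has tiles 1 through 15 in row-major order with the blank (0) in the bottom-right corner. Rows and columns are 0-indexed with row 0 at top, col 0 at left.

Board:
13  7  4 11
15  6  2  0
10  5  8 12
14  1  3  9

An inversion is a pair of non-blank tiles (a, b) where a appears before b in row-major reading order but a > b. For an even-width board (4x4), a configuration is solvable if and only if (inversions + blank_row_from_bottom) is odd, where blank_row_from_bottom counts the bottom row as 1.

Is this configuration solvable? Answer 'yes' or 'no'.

Inversions: 59
Blank is in row 1 (0-indexed from top), which is row 3 counting from the bottom (bottom = 1).
59 + 3 = 62, which is even, so the puzzle is not solvable.

Answer: no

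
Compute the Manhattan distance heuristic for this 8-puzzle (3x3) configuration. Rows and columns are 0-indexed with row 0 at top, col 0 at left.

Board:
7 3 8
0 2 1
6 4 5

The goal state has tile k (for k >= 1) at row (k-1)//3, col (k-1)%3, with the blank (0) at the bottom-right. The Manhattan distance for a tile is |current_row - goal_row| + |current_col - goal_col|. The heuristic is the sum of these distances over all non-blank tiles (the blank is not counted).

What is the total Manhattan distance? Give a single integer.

Tile 7: (0,0)->(2,0) = 2
Tile 3: (0,1)->(0,2) = 1
Tile 8: (0,2)->(2,1) = 3
Tile 2: (1,1)->(0,1) = 1
Tile 1: (1,2)->(0,0) = 3
Tile 6: (2,0)->(1,2) = 3
Tile 4: (2,1)->(1,0) = 2
Tile 5: (2,2)->(1,1) = 2
Sum: 2 + 1 + 3 + 1 + 3 + 3 + 2 + 2 = 17

Answer: 17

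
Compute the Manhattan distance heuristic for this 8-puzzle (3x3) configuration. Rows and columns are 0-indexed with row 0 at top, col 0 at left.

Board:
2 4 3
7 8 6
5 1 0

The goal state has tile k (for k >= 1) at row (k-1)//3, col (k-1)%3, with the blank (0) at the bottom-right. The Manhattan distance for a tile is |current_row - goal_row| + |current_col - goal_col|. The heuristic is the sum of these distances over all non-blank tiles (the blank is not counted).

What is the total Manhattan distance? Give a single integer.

Tile 2: (0,0)->(0,1) = 1
Tile 4: (0,1)->(1,0) = 2
Tile 3: (0,2)->(0,2) = 0
Tile 7: (1,0)->(2,0) = 1
Tile 8: (1,1)->(2,1) = 1
Tile 6: (1,2)->(1,2) = 0
Tile 5: (2,0)->(1,1) = 2
Tile 1: (2,1)->(0,0) = 3
Sum: 1 + 2 + 0 + 1 + 1 + 0 + 2 + 3 = 10

Answer: 10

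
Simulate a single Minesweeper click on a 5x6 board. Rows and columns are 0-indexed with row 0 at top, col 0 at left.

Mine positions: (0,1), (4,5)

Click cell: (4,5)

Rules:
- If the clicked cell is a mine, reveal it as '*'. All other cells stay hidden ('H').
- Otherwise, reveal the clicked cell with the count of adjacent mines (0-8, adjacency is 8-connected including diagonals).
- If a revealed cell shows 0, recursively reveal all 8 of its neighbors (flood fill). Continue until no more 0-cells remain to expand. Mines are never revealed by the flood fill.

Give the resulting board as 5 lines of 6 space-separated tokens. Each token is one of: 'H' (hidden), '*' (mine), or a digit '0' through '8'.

H H H H H H
H H H H H H
H H H H H H
H H H H H H
H H H H H *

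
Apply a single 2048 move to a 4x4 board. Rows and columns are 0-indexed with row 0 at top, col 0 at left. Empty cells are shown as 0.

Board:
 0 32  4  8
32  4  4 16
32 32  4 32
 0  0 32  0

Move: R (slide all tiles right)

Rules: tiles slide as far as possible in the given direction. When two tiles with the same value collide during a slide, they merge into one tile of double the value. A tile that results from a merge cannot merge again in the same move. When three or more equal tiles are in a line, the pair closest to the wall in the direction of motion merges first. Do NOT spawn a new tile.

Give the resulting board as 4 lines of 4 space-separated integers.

Slide right:
row 0: [0, 32, 4, 8] -> [0, 32, 4, 8]
row 1: [32, 4, 4, 16] -> [0, 32, 8, 16]
row 2: [32, 32, 4, 32] -> [0, 64, 4, 32]
row 3: [0, 0, 32, 0] -> [0, 0, 0, 32]

Answer:  0 32  4  8
 0 32  8 16
 0 64  4 32
 0  0  0 32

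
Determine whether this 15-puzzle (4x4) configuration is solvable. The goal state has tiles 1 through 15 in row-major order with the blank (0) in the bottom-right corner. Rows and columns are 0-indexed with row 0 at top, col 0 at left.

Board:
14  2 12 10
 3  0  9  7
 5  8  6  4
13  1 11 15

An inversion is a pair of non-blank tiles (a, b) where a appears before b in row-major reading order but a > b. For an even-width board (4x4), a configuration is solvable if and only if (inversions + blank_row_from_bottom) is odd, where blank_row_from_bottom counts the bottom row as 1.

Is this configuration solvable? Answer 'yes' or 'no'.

Inversions: 53
Blank is in row 1 (0-indexed from top), which is row 3 counting from the bottom (bottom = 1).
53 + 3 = 56, which is even, so the puzzle is not solvable.

Answer: no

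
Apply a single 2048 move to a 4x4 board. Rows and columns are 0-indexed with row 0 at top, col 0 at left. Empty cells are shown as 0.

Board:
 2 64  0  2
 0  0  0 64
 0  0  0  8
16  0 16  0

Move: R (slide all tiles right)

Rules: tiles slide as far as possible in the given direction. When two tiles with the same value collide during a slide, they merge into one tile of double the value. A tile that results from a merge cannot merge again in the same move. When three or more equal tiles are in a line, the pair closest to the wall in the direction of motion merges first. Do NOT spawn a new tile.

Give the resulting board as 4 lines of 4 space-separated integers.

Answer:  0  2 64  2
 0  0  0 64
 0  0  0  8
 0  0  0 32

Derivation:
Slide right:
row 0: [2, 64, 0, 2] -> [0, 2, 64, 2]
row 1: [0, 0, 0, 64] -> [0, 0, 0, 64]
row 2: [0, 0, 0, 8] -> [0, 0, 0, 8]
row 3: [16, 0, 16, 0] -> [0, 0, 0, 32]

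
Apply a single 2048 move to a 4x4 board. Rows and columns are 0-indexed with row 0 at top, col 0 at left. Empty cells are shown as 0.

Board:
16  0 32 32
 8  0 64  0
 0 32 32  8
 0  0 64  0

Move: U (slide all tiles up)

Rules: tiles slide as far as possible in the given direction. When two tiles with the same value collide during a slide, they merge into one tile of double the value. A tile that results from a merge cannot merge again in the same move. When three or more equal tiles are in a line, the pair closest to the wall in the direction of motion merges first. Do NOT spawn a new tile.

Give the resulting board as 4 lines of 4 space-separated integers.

Slide up:
col 0: [16, 8, 0, 0] -> [16, 8, 0, 0]
col 1: [0, 0, 32, 0] -> [32, 0, 0, 0]
col 2: [32, 64, 32, 64] -> [32, 64, 32, 64]
col 3: [32, 0, 8, 0] -> [32, 8, 0, 0]

Answer: 16 32 32 32
 8  0 64  8
 0  0 32  0
 0  0 64  0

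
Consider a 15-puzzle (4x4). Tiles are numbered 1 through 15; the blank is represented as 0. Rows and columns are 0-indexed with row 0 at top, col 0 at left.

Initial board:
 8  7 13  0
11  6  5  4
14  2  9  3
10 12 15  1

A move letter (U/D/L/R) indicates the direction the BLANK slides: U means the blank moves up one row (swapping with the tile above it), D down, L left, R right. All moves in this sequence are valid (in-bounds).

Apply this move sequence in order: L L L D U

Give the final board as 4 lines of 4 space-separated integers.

Answer:  0  8  7 13
11  6  5  4
14  2  9  3
10 12 15  1

Derivation:
After move 1 (L):
 8  7  0 13
11  6  5  4
14  2  9  3
10 12 15  1

After move 2 (L):
 8  0  7 13
11  6  5  4
14  2  9  3
10 12 15  1

After move 3 (L):
 0  8  7 13
11  6  5  4
14  2  9  3
10 12 15  1

After move 4 (D):
11  8  7 13
 0  6  5  4
14  2  9  3
10 12 15  1

After move 5 (U):
 0  8  7 13
11  6  5  4
14  2  9  3
10 12 15  1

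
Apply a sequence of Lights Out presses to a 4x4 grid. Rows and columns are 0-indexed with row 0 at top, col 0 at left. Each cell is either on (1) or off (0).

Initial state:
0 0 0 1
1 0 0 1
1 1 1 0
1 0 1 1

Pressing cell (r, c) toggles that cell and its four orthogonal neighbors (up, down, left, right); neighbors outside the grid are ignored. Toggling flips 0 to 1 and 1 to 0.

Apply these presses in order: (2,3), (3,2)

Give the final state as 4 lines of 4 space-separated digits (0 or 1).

Answer: 0 0 0 1
1 0 0 0
1 1 1 1
1 1 0 1

Derivation:
After press 1 at (2,3):
0 0 0 1
1 0 0 0
1 1 0 1
1 0 1 0

After press 2 at (3,2):
0 0 0 1
1 0 0 0
1 1 1 1
1 1 0 1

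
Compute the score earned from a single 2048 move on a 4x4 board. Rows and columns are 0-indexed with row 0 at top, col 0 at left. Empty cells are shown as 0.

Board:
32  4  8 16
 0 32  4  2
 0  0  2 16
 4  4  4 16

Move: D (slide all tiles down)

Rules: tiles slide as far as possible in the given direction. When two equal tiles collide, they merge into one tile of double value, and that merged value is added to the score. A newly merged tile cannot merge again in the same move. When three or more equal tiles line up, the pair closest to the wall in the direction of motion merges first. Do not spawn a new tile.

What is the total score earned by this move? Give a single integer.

Answer: 32

Derivation:
Slide down:
col 0: [32, 0, 0, 4] -> [0, 0, 32, 4]  score +0 (running 0)
col 1: [4, 32, 0, 4] -> [0, 4, 32, 4]  score +0 (running 0)
col 2: [8, 4, 2, 4] -> [8, 4, 2, 4]  score +0 (running 0)
col 3: [16, 2, 16, 16] -> [0, 16, 2, 32]  score +32 (running 32)
Board after move:
 0  0  8  0
 0  4  4 16
32 32  2  2
 4  4  4 32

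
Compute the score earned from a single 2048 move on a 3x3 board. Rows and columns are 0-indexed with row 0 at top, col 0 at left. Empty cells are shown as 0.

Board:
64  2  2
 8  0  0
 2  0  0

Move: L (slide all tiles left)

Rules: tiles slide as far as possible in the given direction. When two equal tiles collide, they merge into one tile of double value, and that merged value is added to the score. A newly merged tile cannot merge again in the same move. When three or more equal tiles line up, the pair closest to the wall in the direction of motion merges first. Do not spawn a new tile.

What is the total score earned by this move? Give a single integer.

Slide left:
row 0: [64, 2, 2] -> [64, 4, 0]  score +4 (running 4)
row 1: [8, 0, 0] -> [8, 0, 0]  score +0 (running 4)
row 2: [2, 0, 0] -> [2, 0, 0]  score +0 (running 4)
Board after move:
64  4  0
 8  0  0
 2  0  0

Answer: 4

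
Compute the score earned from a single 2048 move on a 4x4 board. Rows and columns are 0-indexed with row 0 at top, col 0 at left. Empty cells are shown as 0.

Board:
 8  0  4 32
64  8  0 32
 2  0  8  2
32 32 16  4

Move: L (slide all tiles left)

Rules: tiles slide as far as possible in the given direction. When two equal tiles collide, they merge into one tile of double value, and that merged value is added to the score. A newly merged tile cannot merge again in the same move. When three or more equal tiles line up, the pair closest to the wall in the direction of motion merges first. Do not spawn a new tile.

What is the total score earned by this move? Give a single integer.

Slide left:
row 0: [8, 0, 4, 32] -> [8, 4, 32, 0]  score +0 (running 0)
row 1: [64, 8, 0, 32] -> [64, 8, 32, 0]  score +0 (running 0)
row 2: [2, 0, 8, 2] -> [2, 8, 2, 0]  score +0 (running 0)
row 3: [32, 32, 16, 4] -> [64, 16, 4, 0]  score +64 (running 64)
Board after move:
 8  4 32  0
64  8 32  0
 2  8  2  0
64 16  4  0

Answer: 64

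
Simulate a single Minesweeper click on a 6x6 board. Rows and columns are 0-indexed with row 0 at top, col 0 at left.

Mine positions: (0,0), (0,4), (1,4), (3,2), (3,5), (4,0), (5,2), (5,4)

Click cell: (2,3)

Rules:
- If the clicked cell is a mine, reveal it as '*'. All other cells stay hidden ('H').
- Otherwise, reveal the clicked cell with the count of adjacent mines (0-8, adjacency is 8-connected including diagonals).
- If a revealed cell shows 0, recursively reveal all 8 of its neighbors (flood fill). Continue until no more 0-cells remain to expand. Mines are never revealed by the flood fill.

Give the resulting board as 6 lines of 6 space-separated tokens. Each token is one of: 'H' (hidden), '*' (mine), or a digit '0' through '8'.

H H H H H H
H H H H H H
H H H 2 H H
H H H H H H
H H H H H H
H H H H H H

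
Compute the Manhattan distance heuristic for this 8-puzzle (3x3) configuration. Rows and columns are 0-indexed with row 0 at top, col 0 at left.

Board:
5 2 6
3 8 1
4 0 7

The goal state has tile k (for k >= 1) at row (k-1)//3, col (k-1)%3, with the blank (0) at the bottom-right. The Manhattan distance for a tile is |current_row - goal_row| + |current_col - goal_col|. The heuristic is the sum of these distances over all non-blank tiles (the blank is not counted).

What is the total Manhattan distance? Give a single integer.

Tile 5: (0,0)->(1,1) = 2
Tile 2: (0,1)->(0,1) = 0
Tile 6: (0,2)->(1,2) = 1
Tile 3: (1,0)->(0,2) = 3
Tile 8: (1,1)->(2,1) = 1
Tile 1: (1,2)->(0,0) = 3
Tile 4: (2,0)->(1,0) = 1
Tile 7: (2,2)->(2,0) = 2
Sum: 2 + 0 + 1 + 3 + 1 + 3 + 1 + 2 = 13

Answer: 13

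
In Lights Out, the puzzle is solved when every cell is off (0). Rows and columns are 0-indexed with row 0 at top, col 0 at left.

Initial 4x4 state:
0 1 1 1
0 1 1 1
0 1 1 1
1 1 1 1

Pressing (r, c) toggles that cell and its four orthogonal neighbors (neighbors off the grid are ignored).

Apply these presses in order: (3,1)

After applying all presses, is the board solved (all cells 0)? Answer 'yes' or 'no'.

After press 1 at (3,1):
0 1 1 1
0 1 1 1
0 0 1 1
0 0 0 1

Lights still on: 9

Answer: no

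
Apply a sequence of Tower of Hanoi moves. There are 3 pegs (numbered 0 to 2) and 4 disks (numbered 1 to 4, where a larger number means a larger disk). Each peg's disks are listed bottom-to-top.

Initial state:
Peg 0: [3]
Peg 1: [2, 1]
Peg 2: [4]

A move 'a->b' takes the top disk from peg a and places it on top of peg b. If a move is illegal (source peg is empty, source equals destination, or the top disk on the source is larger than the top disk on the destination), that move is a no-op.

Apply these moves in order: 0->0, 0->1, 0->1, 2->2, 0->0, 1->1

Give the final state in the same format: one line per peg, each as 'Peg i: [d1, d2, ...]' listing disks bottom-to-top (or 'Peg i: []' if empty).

Answer: Peg 0: [3]
Peg 1: [2, 1]
Peg 2: [4]

Derivation:
After move 1 (0->0):
Peg 0: [3]
Peg 1: [2, 1]
Peg 2: [4]

After move 2 (0->1):
Peg 0: [3]
Peg 1: [2, 1]
Peg 2: [4]

After move 3 (0->1):
Peg 0: [3]
Peg 1: [2, 1]
Peg 2: [4]

After move 4 (2->2):
Peg 0: [3]
Peg 1: [2, 1]
Peg 2: [4]

After move 5 (0->0):
Peg 0: [3]
Peg 1: [2, 1]
Peg 2: [4]

After move 6 (1->1):
Peg 0: [3]
Peg 1: [2, 1]
Peg 2: [4]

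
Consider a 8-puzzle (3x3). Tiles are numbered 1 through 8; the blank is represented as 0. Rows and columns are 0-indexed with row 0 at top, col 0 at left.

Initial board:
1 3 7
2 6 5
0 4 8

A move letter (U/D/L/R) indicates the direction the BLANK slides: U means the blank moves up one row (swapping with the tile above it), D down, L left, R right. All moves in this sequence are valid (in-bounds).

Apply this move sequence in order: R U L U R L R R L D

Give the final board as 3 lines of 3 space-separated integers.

After move 1 (R):
1 3 7
2 6 5
4 0 8

After move 2 (U):
1 3 7
2 0 5
4 6 8

After move 3 (L):
1 3 7
0 2 5
4 6 8

After move 4 (U):
0 3 7
1 2 5
4 6 8

After move 5 (R):
3 0 7
1 2 5
4 6 8

After move 6 (L):
0 3 7
1 2 5
4 6 8

After move 7 (R):
3 0 7
1 2 5
4 6 8

After move 8 (R):
3 7 0
1 2 5
4 6 8

After move 9 (L):
3 0 7
1 2 5
4 6 8

After move 10 (D):
3 2 7
1 0 5
4 6 8

Answer: 3 2 7
1 0 5
4 6 8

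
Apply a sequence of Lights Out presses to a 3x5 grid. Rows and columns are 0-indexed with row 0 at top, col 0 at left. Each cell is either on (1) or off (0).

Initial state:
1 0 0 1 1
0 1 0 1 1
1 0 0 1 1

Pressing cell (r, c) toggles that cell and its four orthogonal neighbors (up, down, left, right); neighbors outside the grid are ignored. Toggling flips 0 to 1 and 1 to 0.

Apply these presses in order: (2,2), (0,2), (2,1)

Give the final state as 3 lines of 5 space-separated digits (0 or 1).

Answer: 1 1 1 0 1
0 0 0 1 1
0 0 0 0 1

Derivation:
After press 1 at (2,2):
1 0 0 1 1
0 1 1 1 1
1 1 1 0 1

After press 2 at (0,2):
1 1 1 0 1
0 1 0 1 1
1 1 1 0 1

After press 3 at (2,1):
1 1 1 0 1
0 0 0 1 1
0 0 0 0 1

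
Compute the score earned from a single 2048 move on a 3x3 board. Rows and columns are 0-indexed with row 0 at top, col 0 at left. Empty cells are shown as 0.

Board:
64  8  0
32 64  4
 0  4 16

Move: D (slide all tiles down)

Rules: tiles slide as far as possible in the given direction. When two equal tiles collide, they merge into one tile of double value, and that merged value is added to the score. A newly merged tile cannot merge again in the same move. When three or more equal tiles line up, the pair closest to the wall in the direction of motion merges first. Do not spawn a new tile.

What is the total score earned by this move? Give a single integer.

Answer: 0

Derivation:
Slide down:
col 0: [64, 32, 0] -> [0, 64, 32]  score +0 (running 0)
col 1: [8, 64, 4] -> [8, 64, 4]  score +0 (running 0)
col 2: [0, 4, 16] -> [0, 4, 16]  score +0 (running 0)
Board after move:
 0  8  0
64 64  4
32  4 16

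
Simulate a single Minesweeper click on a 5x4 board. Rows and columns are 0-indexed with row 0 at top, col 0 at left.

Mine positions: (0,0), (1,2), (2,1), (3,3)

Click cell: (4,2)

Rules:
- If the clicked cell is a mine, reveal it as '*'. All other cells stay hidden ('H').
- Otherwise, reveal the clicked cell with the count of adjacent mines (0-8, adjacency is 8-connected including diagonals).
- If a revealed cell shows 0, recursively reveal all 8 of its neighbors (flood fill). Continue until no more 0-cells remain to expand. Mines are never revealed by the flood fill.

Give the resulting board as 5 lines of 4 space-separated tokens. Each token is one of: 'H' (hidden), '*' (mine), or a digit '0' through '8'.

H H H H
H H H H
H H H H
H H H H
H H 1 H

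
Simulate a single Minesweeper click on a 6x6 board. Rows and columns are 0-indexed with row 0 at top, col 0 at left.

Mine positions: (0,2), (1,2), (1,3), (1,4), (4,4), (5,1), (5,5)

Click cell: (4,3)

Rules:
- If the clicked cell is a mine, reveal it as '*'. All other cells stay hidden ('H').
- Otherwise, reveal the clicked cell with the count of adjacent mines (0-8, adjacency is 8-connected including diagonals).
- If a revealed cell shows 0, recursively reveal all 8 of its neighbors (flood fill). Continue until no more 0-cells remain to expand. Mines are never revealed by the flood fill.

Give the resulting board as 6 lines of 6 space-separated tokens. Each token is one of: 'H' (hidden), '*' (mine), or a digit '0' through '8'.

H H H H H H
H H H H H H
H H H H H H
H H H H H H
H H H 1 H H
H H H H H H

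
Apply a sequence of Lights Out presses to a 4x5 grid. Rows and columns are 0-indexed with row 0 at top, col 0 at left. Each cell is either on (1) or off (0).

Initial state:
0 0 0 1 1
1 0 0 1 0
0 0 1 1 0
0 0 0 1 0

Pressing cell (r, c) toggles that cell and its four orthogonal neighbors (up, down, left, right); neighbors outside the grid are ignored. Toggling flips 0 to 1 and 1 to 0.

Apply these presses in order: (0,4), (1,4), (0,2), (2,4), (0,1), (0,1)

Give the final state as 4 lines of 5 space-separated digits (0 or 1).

Answer: 0 1 1 1 1
1 0 1 0 1
0 0 1 0 0
0 0 0 1 1

Derivation:
After press 1 at (0,4):
0 0 0 0 0
1 0 0 1 1
0 0 1 1 0
0 0 0 1 0

After press 2 at (1,4):
0 0 0 0 1
1 0 0 0 0
0 0 1 1 1
0 0 0 1 0

After press 3 at (0,2):
0 1 1 1 1
1 0 1 0 0
0 0 1 1 1
0 0 0 1 0

After press 4 at (2,4):
0 1 1 1 1
1 0 1 0 1
0 0 1 0 0
0 0 0 1 1

After press 5 at (0,1):
1 0 0 1 1
1 1 1 0 1
0 0 1 0 0
0 0 0 1 1

After press 6 at (0,1):
0 1 1 1 1
1 0 1 0 1
0 0 1 0 0
0 0 0 1 1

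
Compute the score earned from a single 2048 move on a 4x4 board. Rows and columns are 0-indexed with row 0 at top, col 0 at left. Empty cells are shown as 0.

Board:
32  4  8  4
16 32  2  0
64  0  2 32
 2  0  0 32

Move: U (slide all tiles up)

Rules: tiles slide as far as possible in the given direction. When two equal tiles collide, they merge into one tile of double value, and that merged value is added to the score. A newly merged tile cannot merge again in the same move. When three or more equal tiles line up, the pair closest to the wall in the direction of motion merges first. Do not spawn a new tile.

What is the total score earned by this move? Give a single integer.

Slide up:
col 0: [32, 16, 64, 2] -> [32, 16, 64, 2]  score +0 (running 0)
col 1: [4, 32, 0, 0] -> [4, 32, 0, 0]  score +0 (running 0)
col 2: [8, 2, 2, 0] -> [8, 4, 0, 0]  score +4 (running 4)
col 3: [4, 0, 32, 32] -> [4, 64, 0, 0]  score +64 (running 68)
Board after move:
32  4  8  4
16 32  4 64
64  0  0  0
 2  0  0  0

Answer: 68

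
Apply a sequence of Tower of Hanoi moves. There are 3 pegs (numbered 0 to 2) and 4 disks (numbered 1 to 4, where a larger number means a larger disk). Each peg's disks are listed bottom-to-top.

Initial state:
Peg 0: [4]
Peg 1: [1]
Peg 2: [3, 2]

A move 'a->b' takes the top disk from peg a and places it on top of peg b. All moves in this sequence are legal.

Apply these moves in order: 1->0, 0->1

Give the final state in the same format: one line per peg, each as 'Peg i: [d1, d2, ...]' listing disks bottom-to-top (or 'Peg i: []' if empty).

Answer: Peg 0: [4]
Peg 1: [1]
Peg 2: [3, 2]

Derivation:
After move 1 (1->0):
Peg 0: [4, 1]
Peg 1: []
Peg 2: [3, 2]

After move 2 (0->1):
Peg 0: [4]
Peg 1: [1]
Peg 2: [3, 2]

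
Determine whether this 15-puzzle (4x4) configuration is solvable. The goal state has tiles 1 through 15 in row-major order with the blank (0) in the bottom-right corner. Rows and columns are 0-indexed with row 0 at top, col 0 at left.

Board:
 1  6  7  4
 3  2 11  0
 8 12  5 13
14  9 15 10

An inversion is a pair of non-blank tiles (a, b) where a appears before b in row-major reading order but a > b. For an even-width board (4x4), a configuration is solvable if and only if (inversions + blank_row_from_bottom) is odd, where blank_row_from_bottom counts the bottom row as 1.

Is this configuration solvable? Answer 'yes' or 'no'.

Inversions: 24
Blank is in row 1 (0-indexed from top), which is row 3 counting from the bottom (bottom = 1).
24 + 3 = 27, which is odd, so the puzzle is solvable.

Answer: yes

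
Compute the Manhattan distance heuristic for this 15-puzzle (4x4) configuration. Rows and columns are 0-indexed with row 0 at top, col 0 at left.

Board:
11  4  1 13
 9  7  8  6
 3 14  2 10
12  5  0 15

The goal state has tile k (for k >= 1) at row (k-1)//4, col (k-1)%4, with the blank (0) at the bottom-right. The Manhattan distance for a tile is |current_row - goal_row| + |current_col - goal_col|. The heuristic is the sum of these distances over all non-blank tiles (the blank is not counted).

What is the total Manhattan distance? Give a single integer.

Answer: 37

Derivation:
Tile 11: (0,0)->(2,2) = 4
Tile 4: (0,1)->(0,3) = 2
Tile 1: (0,2)->(0,0) = 2
Tile 13: (0,3)->(3,0) = 6
Tile 9: (1,0)->(2,0) = 1
Tile 7: (1,1)->(1,2) = 1
Tile 8: (1,2)->(1,3) = 1
Tile 6: (1,3)->(1,1) = 2
Tile 3: (2,0)->(0,2) = 4
Tile 14: (2,1)->(3,1) = 1
Tile 2: (2,2)->(0,1) = 3
Tile 10: (2,3)->(2,1) = 2
Tile 12: (3,0)->(2,3) = 4
Tile 5: (3,1)->(1,0) = 3
Tile 15: (3,3)->(3,2) = 1
Sum: 4 + 2 + 2 + 6 + 1 + 1 + 1 + 2 + 4 + 1 + 3 + 2 + 4 + 3 + 1 = 37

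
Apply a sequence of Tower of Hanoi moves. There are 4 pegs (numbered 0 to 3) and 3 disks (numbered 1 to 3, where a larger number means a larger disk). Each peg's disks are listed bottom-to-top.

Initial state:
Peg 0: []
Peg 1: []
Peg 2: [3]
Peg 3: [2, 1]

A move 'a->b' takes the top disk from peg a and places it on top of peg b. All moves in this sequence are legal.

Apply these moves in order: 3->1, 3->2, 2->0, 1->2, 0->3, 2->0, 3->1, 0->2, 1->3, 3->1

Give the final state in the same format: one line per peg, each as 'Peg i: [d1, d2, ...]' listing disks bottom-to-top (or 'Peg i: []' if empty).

Answer: Peg 0: []
Peg 1: [2]
Peg 2: [3, 1]
Peg 3: []

Derivation:
After move 1 (3->1):
Peg 0: []
Peg 1: [1]
Peg 2: [3]
Peg 3: [2]

After move 2 (3->2):
Peg 0: []
Peg 1: [1]
Peg 2: [3, 2]
Peg 3: []

After move 3 (2->0):
Peg 0: [2]
Peg 1: [1]
Peg 2: [3]
Peg 3: []

After move 4 (1->2):
Peg 0: [2]
Peg 1: []
Peg 2: [3, 1]
Peg 3: []

After move 5 (0->3):
Peg 0: []
Peg 1: []
Peg 2: [3, 1]
Peg 3: [2]

After move 6 (2->0):
Peg 0: [1]
Peg 1: []
Peg 2: [3]
Peg 3: [2]

After move 7 (3->1):
Peg 0: [1]
Peg 1: [2]
Peg 2: [3]
Peg 3: []

After move 8 (0->2):
Peg 0: []
Peg 1: [2]
Peg 2: [3, 1]
Peg 3: []

After move 9 (1->3):
Peg 0: []
Peg 1: []
Peg 2: [3, 1]
Peg 3: [2]

After move 10 (3->1):
Peg 0: []
Peg 1: [2]
Peg 2: [3, 1]
Peg 3: []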